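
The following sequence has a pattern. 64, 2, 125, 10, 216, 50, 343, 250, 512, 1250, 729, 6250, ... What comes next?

1000

Split by position mod 2 into 2 tracks.
Track A: 64, 125, 216, 343, 512, 729 (perfect cubes starting at 4³).
Track B: 2, 10, 50, 250, 1250, 6250 (geometric, ×5 each step).
Position 13 falls in track A as its term 7, giving 1000.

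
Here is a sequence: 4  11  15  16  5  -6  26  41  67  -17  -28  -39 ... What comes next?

108

Positions follow the repeating pattern AAABBB; grouping by letter gives 2 tracks.
Track A = 4, 11, 15, 26, 41, 67: each term equals the sum of the previous two.
Track B = 16, 5, -6, -17, -28, -39: arithmetic with common difference −11.
Position 13 falls in track A as its term 7, giving 108.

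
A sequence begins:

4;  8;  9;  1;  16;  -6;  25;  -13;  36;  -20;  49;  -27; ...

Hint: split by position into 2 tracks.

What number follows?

64

Odd-indexed and even-indexed terms follow separate rules.
Subsequence A: 4, 9, 16, 25, 36, 49 — consecutive squares n² from n = 2.
Subsequence B: 8, 1, -6, -13, -20, -27 — arithmetic, step −7.
Term 13 comes from subsequence A (its 7th entry): 64.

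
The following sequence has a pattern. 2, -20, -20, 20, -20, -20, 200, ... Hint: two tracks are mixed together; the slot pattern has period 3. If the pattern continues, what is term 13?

Reading positions in blocks of 3 reveals the pattern ABB — 2 tracks woven together.
Subsequence A: 2, 20, 200 — multiplying by 10 each time.
Subsequence B: -20, -20, -20, -20 — constant -20.
Term 13 comes from subsequence A (its 5th entry): 20000.

20000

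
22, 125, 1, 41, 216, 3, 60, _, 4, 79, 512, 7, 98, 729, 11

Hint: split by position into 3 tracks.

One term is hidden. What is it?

Split by position mod 3 into 3 tracks.
Stream A = 22, 41, 60, 79, 98: linear: a_n = 3 + 19·n.
Stream B = 125, 216, ?, 512, 729: the cubes 5³, 6³, 7³, ….
Stream C = 1, 3, 4, 7, 11: Fibonacci-style (each term is the sum of the two before it).
Stream B's pattern makes the blank 343.

343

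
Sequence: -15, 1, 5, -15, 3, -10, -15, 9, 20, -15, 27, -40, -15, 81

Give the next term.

80

Split by position mod 3 into 3 tracks.
Subsequence A: -15, -15, -15, -15, -15 — always -15.
Subsequence B: 1, 3, 9, 27, 81 — powers 3^0, 3^1, 3^2, ….
Subsequence C: 5, -10, 20, -40 — geometric, ×-2 each step.
Term 15 comes from subsequence C (its 5th entry): 80.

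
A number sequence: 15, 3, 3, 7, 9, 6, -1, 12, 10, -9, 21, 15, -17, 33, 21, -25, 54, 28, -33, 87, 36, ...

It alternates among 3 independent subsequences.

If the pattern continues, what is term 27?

55

Read the sequence 3 terms at a time; column i is its own pattern.
Track A: 15, 7, -1, -9, -17, -25, -33 (arithmetic with common difference −8).
Track B: 3, 9, 12, 21, 33, 54, 87 (each term equals the sum of the previous two).
Track C: 3, 6, 10, 15, 21, 28, 36 (the triangular numbers T_2, T_3, …).
Position 27 falls in track C as its term 9, giving 55.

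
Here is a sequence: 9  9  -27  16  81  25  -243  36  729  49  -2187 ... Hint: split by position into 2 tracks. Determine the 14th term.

Split by position mod 2 into 2 tracks.
Subsequence A: 9, -27, 81, -243, 729, -2187. Geometric, ×-3 each step.
Subsequence B: 9, 16, 25, 36, 49. Perfect squares starting at 3².
Term 14 comes from subsequence B (its 7th entry): 81.

81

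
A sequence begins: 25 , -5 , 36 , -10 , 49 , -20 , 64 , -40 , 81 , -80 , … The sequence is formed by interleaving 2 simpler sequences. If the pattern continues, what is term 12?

-160

Odd-indexed and even-indexed terms follow separate rules.
Stream A: 25, 36, 49, 64, 81. The squares 5², 6², 7², ….
Stream B: -5, -10, -20, -40, -80. A geometric progression (common ratio 2).
Position 12 falls in stream B as its term 6, giving -160.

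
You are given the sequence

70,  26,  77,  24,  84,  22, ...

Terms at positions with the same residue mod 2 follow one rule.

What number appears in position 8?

Positions 1, 3, 5, … form one subsequence and positions 2, 4, 6, … form another.
Track A = 70, 77, 84: arithmetic, step +7.
Track B = 26, 24, 22: linear: a_n = 28 − 2·n.
Term 8 comes from track B (its 4th entry): 20.

20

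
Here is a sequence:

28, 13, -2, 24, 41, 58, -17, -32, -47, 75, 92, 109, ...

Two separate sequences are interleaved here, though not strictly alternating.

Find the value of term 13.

-62

Positions follow the repeating pattern AAABBB; grouping by letter gives 2 tracks.
Subsequence A: 28, 13, -2, -17, -32, -47. Subtracting 15 each time.
Subsequence B: 24, 41, 58, 75, 92, 109. Adding 17 each time.
Position 13 falls in subsequence A as its term 7, giving -62.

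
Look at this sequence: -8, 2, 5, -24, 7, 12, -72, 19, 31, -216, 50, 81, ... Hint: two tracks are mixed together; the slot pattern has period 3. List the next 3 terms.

-648, 131, 212

The slot pattern repeats as ABB (period 3), so there are 2 interleaved tracks.
Subsequence A: -8, -24, -72, -216 (geometric, ×3 each step).
Subsequence B: 2, 5, 7, 12, 19, 31, 50, 81 (a Fibonacci-like recurrence a_n = a_{n-1} + a_{n-2}).
Position 13 falls in subsequence A as its term 5, giving -648.
Position 14 → subsequence B, term 9 = 131.
Position 15 falls in subsequence B as its term 10, giving 212.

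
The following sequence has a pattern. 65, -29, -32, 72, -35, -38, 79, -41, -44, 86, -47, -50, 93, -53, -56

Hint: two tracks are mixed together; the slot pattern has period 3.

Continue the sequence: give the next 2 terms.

The slot pattern repeats as ABB (period 3), so there are 2 interleaved tracks.
Track A: 65, 72, 79, 86, 93 (arithmetic with common difference +7).
Track B: -29, -32, -35, -38, -41, -44, -47, -50, -53, -56 (arithmetic, step −3).
Position 16 falls in track A as its term 6, giving 100.
Position 17 falls in track B as its term 11, giving -59.

100, -59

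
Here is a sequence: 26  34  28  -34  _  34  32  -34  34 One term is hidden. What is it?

30

Odd-indexed and even-indexed terms follow separate rules.
Track A is 26, 28, ?, 32, 34, which is arithmetic, step +2.
Track B is 34, -34, 34, -34, which is oscillating between 34 and -34.
So the missing entry in track A is 30.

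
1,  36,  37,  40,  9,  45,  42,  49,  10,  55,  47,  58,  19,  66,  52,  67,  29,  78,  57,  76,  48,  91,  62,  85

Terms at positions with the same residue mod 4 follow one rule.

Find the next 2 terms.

77, 105

The terms cycle through 4 interleaved subsequences.
Track A is 1, 9, 10, 19, 29, 48, which is a Fibonacci-like recurrence a_n = a_{n-1} + a_{n-2}.
Track B is 36, 45, 55, 66, 78, 91, which is the triangular numbers T_8, T_9, ….
Track C is 37, 42, 47, 52, 57, 62, which is linear: a_n = 32 + 5·n.
Track D is 40, 49, 58, 67, 76, 85, which is arithmetic, step +9.
The 25th slot belongs to track A; its 7th term is 77.
The 26th slot belongs to track B; its 7th term is 105.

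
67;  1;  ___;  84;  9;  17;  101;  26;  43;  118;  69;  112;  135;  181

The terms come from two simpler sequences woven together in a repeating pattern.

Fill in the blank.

8

Reading positions in blocks of 3 reveals the pattern ABB — 2 tracks woven together.
Subsequence A = 67, 84, 101, 118, 135: adding 17 each time.
Subsequence B = 1, ?, 9, 17, 26, 43, 69, 112, 181: each term equals the sum of the previous two.
Subsequence B's pattern makes the blank 8.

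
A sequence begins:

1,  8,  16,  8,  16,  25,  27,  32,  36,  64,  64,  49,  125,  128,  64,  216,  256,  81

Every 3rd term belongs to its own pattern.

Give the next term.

343

The terms cycle through 3 interleaved subsequences.
Track A: 1, 8, 27, 64, 125, 216 (perfect cubes starting at 1³).
Track B: 8, 16, 32, 64, 128, 256 (successive powers of 2).
Track C: 16, 25, 36, 49, 64, 81 (the squares 4², 5², 6², …).
Term 19 comes from track A (its 7th entry): 343.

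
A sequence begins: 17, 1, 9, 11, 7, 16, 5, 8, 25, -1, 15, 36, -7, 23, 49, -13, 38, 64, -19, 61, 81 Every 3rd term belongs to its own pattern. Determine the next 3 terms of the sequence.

Split by position mod 3 into 3 tracks.
Subsequence A: 17, 11, 5, -1, -7, -13, -19 — linear: a_n = 23 − 6·n.
Subsequence B: 1, 7, 8, 15, 23, 38, 61 — each term equals the sum of the previous two.
Subsequence C: 9, 16, 25, 36, 49, 64, 81 — consecutive squares n² from n = 3.
Term 22 comes from subsequence A (its 8th entry): -25.
Position 23 falls in subsequence B as its term 8, giving 99.
Position 24 → subsequence C, term 8 = 100.

-25, 99, 100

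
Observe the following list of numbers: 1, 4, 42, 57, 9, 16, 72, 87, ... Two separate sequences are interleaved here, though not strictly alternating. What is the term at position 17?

The slot pattern repeats as AABB (period 4), so there are 2 interleaved tracks.
Track A is 1, 4, 9, 16, which is the squares 1², 2², 3², ….
Track B is 42, 57, 72, 87, which is arithmetic with common difference +15.
The 17th slot belongs to track A; its 9th term is 81.

81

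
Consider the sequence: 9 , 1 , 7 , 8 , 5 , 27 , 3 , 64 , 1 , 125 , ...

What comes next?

-1

Positions 1, 3, 5, … form one subsequence and positions 2, 4, 6, … form another.
Track A: 9, 7, 5, 3, 1 — arithmetic, step −2.
Track B: 1, 8, 27, 64, 125 — the cubes 1³, 2³, 3³, ….
Position 11 → track A, term 6 = -1.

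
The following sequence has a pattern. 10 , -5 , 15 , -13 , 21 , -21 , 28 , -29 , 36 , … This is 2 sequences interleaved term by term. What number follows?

Positions 1, 3, 5, … form one subsequence and positions 2, 4, 6, … form another.
Track A: 10, 15, 21, 28, 36 — triangular numbers n(n+1)/2 for n = 4, 5, ….
Track B: -5, -13, -21, -29 — arithmetic, step −8.
The 10th slot belongs to track B; its 5th term is -37.

-37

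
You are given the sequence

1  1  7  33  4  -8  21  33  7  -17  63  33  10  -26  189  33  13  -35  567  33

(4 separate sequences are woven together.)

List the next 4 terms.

16, -44, 1701, 33

Split by position mod 4: positions 1, 5, 9, … form one track, and each other residue class forms its own.
Track A is 1, 4, 7, 10, 13, which is arithmetic, step +3.
Track B is 1, -8, -17, -26, -35, which is arithmetic with common difference −9.
Track C is 7, 21, 63, 189, 567, which is a geometric progression (common ratio 3).
Track D is 33, 33, 33, 33, 33, which is always 33.
Term 21 comes from track A (its 6th entry): 16.
Term 22 comes from track B (its 6th entry): -44.
Term 23 comes from track C (its 6th entry): 1701.
Term 24 comes from track D (its 6th entry): 33.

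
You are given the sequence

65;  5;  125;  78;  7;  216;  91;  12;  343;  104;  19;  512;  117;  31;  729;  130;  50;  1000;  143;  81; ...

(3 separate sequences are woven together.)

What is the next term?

1331

Read the sequence 3 terms at a time; column i is its own pattern.
Subsequence A = 65, 78, 91, 104, 117, 130, 143: arithmetic with common difference +13.
Subsequence B = 5, 7, 12, 19, 31, 50, 81: each term equals the sum of the previous two.
Subsequence C = 125, 216, 343, 512, 729, 1000: consecutive cubes n³ from n = 5.
Position 21 falls in subsequence C as its term 7, giving 1331.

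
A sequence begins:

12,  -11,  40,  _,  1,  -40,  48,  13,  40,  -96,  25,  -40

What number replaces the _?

-24

Taking every 3rd term gives 3 separate tracks.
Stream A: 12, ?, 48, -96 (geometric with ratio -2).
Stream B: -11, 1, 13, 25 (arithmetic with common difference +12).
Stream C: 40, -40, 40, -40 (alternating ±40).
Stream A's pattern makes the blank -24.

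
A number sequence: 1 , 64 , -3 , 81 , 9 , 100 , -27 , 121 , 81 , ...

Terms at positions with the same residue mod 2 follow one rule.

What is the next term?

144

Split by position mod 2 into 2 tracks.
Subsequence A: 1, -3, 9, -27, 81. Multiplying by -3 each time.
Subsequence B: 64, 81, 100, 121. Consecutive squares n² from n = 8.
Term 10 comes from subsequence B (its 5th entry): 144.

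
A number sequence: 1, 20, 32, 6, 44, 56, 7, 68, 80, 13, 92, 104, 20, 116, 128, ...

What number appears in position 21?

The slot pattern repeats as ABB (period 3), so there are 2 interleaved tracks.
Track A: 1, 6, 7, 13, 20 (Fibonacci-style (each term is the sum of the two before it)).
Track B: 20, 32, 44, 56, 68, 80, 92, 104, 116, 128 (linear: a_n = 8 + 12·n).
Position 21 → track B, term 14 = 176.

176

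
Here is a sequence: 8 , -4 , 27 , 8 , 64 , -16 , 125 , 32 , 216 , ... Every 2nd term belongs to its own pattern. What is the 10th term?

Taking every 2nd term gives 2 separate tracks.
Subsequence A is 8, 27, 64, 125, 216, which is the cubes 2³, 3³, 4³, ….
Subsequence B is -4, 8, -16, 32, which is geometric with ratio -2.
Term 10 comes from subsequence B (its 5th entry): -64.

-64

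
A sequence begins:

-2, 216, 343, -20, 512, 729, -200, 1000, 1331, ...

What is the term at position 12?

Positions follow the repeating pattern ABB; grouping by letter gives 2 tracks.
Track A: -2, -20, -200 — multiplying by 10 each time.
Track B: 216, 343, 512, 729, 1000, 1331 — the cubes 6³, 7³, 8³, ….
Term 12 comes from track B (its 8th entry): 2197.

2197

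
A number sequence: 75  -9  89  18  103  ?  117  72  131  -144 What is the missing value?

-36

Split by position mod 2 into 2 tracks.
Stream A is 75, 89, 103, 117, 131, which is linear: a_n = 61 + 14·n.
Stream B is -9, 18, ?, 72, -144, which is geometric, ×-2 each step.
The gap is stream B's term 3; the rule gives -36.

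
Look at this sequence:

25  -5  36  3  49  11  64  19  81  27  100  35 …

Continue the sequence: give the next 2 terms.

Odd-indexed and even-indexed terms follow separate rules.
Subsequence A = 25, 36, 49, 64, 81, 100: consecutive squares n² from n = 5.
Subsequence B = -5, 3, 11, 19, 27, 35: adding 8 each time.
Term 13 comes from subsequence A (its 7th entry): 121.
Position 14 → subsequence B, term 7 = 43.

121, 43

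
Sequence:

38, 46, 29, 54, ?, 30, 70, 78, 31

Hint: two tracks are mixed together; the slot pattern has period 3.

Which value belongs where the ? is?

62

The slot pattern repeats as AAB (period 3), so there are 2 interleaved tracks.
Track A = 38, 46, 54, ?, 70, 78: arithmetic, step +8.
Track B = 29, 30, 31: adding 1 each time.
Track A's pattern makes the blank 62.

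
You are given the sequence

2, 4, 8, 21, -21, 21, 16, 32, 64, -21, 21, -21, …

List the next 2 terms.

128, 256

The slot pattern repeats as AAABBB (period 6), so there are 2 interleaved tracks.
Track A = 2, 4, 8, 16, 32, 64: powers of 2.
Track B = 21, -21, 21, -21, 21, -21: alternating ±21.
Position 13 → track A, term 7 = 128.
The 14th slot belongs to track A; its 8th term is 256.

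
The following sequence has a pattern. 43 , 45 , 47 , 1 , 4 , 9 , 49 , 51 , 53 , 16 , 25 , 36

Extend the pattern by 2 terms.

Positions follow the repeating pattern AAABBB; grouping by letter gives 2 tracks.
Subsequence A: 43, 45, 47, 49, 51, 53 — adding 2 each time.
Subsequence B: 1, 4, 9, 16, 25, 36 — consecutive squares n² from n = 1.
The 13th slot belongs to subsequence A; its 7th term is 55.
Position 14 → subsequence A, term 8 = 57.

55, 57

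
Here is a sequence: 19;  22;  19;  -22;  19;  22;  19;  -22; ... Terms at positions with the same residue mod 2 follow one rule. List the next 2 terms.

Split by position mod 2 into 2 tracks.
Stream A: 19, 19, 19, 19. Always 19.
Stream B: 22, -22, 22, -22. The oscillation 22·(−1)^(n+1).
Position 9 → stream A, term 5 = 19.
Position 10 falls in stream B as its term 5, giving 22.

19, 22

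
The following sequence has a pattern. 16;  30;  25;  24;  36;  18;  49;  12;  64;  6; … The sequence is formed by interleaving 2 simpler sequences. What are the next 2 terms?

81, 0

Positions 1, 3, 5, … form one subsequence and positions 2, 4, 6, … form another.
Track A: 16, 25, 36, 49, 64. The squares 4², 5², 6², ….
Track B: 30, 24, 18, 12, 6. Subtracting 6 each time.
Term 11 comes from track A (its 6th entry): 81.
Term 12 comes from track B (its 6th entry): 0.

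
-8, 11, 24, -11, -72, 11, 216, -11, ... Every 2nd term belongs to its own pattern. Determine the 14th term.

11

Split by position mod 2 into 2 tracks.
Track A = -8, 24, -72, 216: geometric with ratio -3.
Track B = 11, -11, 11, -11: oscillating between 11 and -11.
Position 14 → track B, term 7 = 11.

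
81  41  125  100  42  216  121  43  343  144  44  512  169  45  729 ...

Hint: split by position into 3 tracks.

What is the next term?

196

The terms cycle through 3 interleaved subsequences.
Track A = 81, 100, 121, 144, 169: perfect squares starting at 9².
Track B = 41, 42, 43, 44, 45: arithmetic with common difference +1.
Track C = 125, 216, 343, 512, 729: perfect cubes starting at 5³.
The 16th slot belongs to track A; its 6th term is 196.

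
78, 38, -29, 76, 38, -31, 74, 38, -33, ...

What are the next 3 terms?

The terms cycle through 3 interleaved subsequences.
Stream A: 78, 76, 74. Arithmetic with common difference −2.
Stream B: 38, 38, 38. Always 38.
Stream C: -29, -31, -33. Subtracting 2 each time.
Position 10 → stream A, term 4 = 72.
Position 11 → stream B, term 4 = 38.
Position 12 falls in stream C as its term 4, giving -35.

72, 38, -35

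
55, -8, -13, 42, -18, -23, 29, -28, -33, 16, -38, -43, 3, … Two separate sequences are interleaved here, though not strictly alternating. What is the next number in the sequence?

The slot pattern repeats as ABB (period 3), so there are 2 interleaved tracks.
Stream A: 55, 42, 29, 16, 3. Arithmetic, step −13.
Stream B: -8, -13, -18, -23, -28, -33, -38, -43. Arithmetic with common difference −5.
Term 14 comes from stream B (its 9th entry): -48.

-48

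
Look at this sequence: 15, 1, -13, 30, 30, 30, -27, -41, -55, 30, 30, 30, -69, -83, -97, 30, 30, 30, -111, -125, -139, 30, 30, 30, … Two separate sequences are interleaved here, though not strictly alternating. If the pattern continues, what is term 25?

Positions follow the repeating pattern AAABBB; grouping by letter gives 2 tracks.
Stream A = 15, 1, -13, -27, -41, -55, -69, -83, -97, -111, -125, -139: arithmetic, step −14.
Stream B = 30, 30, 30, 30, 30, 30, 30, 30, 30, 30, 30, 30: the constant sequence 30.
The 25th slot belongs to stream A; its 13th term is -153.

-153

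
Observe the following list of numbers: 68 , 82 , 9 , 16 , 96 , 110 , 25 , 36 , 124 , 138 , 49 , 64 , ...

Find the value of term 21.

208

Reading positions in blocks of 4 reveals the pattern AABB — 2 tracks woven together.
Track A: 68, 82, 96, 110, 124, 138 — linear: a_n = 54 + 14·n.
Track B: 9, 16, 25, 36, 49, 64 — the squares 3², 4², 5², ….
Position 21 → track A, term 11 = 208.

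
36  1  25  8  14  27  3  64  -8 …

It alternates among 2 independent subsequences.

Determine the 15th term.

-41

Split by position mod 2 into 2 tracks.
Subsequence A is 36, 25, 14, 3, -8, which is linear: a_n = 47 − 11·n.
Subsequence B is 1, 8, 27, 64, which is the cubes 1³, 2³, 3³, ….
Position 15 → subsequence A, term 8 = -41.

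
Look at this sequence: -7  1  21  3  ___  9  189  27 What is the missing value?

Positions 1, 3, 5, … form one subsequence and positions 2, 4, 6, … form another.
Track A: -7, 21, ?, 189 — multiplying by -3 each time.
Track B: 1, 3, 9, 27 — successive powers of 3.
The gap is track A's term 3; the rule gives -63.

-63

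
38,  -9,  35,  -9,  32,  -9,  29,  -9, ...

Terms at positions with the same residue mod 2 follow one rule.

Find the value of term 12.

-9

Taking every 2nd term gives 2 separate tracks.
Track A: 38, 35, 32, 29. Arithmetic with common difference −3.
Track B: -9, -9, -9, -9. Constant -9.
The 12th slot belongs to track B; its 6th term is -9.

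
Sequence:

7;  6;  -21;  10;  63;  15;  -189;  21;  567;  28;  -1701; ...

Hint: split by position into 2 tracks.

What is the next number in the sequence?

The terms cycle through 2 interleaved subsequences.
Stream A is 7, -21, 63, -189, 567, -1701, which is a geometric progression (common ratio -3).
Stream B is 6, 10, 15, 21, 28, which is triangular numbers starting at T_3.
Position 12 → stream B, term 6 = 36.

36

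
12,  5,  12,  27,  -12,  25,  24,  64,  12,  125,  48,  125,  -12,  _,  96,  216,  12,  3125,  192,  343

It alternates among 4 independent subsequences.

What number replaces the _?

Split by position mod 4: positions 1, 5, 9, … form one track, and each other residue class forms its own.
Track A: 12, -12, 12, -12, 12 — alternating ±12.
Track B: 5, 25, 125, ?, 3125 — powers 5^1, 5^2, 5^3, ….
Track C: 12, 24, 48, 96, 192 — geometric, ×2 each step.
Track D: 27, 64, 125, 216, 343 — consecutive cubes n³ from n = 3.
Filling track B at index 4 by its rule yields 625.

625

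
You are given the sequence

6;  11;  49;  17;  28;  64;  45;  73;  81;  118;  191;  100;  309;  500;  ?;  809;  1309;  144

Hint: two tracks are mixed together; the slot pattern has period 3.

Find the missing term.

Positions follow the repeating pattern AAB; grouping by letter gives 2 tracks.
Track A = 6, 11, 17, 28, 45, 73, 118, 191, 309, 500, 809, 1309: each term equals the sum of the previous two.
Track B = 49, 64, 81, 100, ?, 144: the squares 7², 8², 9², ….
Track B's pattern makes the blank 121.

121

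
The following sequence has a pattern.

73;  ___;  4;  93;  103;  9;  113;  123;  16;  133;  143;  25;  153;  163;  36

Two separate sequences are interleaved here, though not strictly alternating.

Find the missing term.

Reading positions in blocks of 3 reveals the pattern AAB — 2 tracks woven together.
Track A is 73, ?, 93, 103, 113, 123, 133, 143, 153, 163, which is linear: a_n = 63 + 10·n.
Track B is 4, 9, 16, 25, 36, which is perfect squares starting at 2².
Filling track A at index 2 by its rule yields 83.

83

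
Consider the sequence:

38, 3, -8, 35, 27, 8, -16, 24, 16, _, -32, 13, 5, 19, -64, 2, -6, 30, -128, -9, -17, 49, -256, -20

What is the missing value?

11

Taking every 4th term gives 4 separate tracks.
Stream A: 38, 27, 16, 5, -6, -17 — arithmetic with common difference −11.
Stream B: 3, 8, ?, 19, 30, 49 — each term equals the sum of the previous two.
Stream C: -8, -16, -32, -64, -128, -256 — geometric, ×2 each step.
Stream D: 35, 24, 13, 2, -9, -20 — linear: a_n = 46 − 11·n.
Stream B's pattern makes the blank 11.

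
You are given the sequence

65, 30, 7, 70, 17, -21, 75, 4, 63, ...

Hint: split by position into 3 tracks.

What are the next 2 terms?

Taking every 3rd term gives 3 separate tracks.
Subsequence A = 65, 70, 75: adding 5 each time.
Subsequence B = 30, 17, 4: linear: a_n = 43 − 13·n.
Subsequence C = 7, -21, 63: geometric, ×-3 each step.
Term 10 comes from subsequence A (its 4th entry): 80.
The 11th slot belongs to subsequence B; its 4th term is -9.

80, -9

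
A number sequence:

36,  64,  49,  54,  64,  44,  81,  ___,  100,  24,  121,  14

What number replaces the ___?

The terms cycle through 2 interleaved subsequences.
Track A is 36, 49, 64, 81, 100, 121, which is the squares 6², 7², 8², ….
Track B is 64, 54, 44, ?, 24, 14, which is linear: a_n = 74 − 10·n.
Filling track B at index 4 by its rule yields 34.

34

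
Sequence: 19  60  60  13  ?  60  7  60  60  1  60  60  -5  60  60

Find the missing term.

60

Positions follow the repeating pattern ABB; grouping by letter gives 2 tracks.
Stream A: 19, 13, 7, 1, -5 (subtracting 6 each time).
Stream B: 60, 60, ?, 60, 60, 60, 60, 60, 60, 60 (the constant sequence 60).
Filling stream B at index 3 by its rule yields 60.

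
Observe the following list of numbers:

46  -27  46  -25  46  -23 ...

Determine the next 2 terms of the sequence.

The terms cycle through 2 interleaved subsequences.
Subsequence A: 46, 46, 46 (constant 46).
Subsequence B: -27, -25, -23 (arithmetic with common difference +2).
Position 7 falls in subsequence A as its term 4, giving 46.
The 8th slot belongs to subsequence B; its 4th term is -21.

46, -21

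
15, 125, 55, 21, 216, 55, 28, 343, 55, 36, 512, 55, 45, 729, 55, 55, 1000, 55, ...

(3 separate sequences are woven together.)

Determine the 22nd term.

78

Split by position mod 3: positions 1, 4, 7, … form one track, and each other residue class forms its own.
Track A = 15, 21, 28, 36, 45, 55: triangular numbers n(n+1)/2 for n = 5, 6, ….
Track B = 125, 216, 343, 512, 729, 1000: the cubes 5³, 6³, 7³, ….
Track C = 55, 55, 55, 55, 55, 55: the constant sequence 55.
Position 22 → track A, term 8 = 78.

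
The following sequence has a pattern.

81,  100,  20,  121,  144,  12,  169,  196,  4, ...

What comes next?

Reading positions in blocks of 3 reveals the pattern AAB — 2 tracks woven together.
Track A: 81, 100, 121, 144, 169, 196. Consecutive squares n² from n = 9.
Track B: 20, 12, 4. Subtracting 8 each time.
The 10th slot belongs to track A; its 7th term is 225.

225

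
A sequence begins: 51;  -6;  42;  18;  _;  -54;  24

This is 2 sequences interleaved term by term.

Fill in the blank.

Odd-indexed and even-indexed terms follow separate rules.
Subsequence A: 51, 42, ?, 24. Subtracting 9 each time.
Subsequence B: -6, 18, -54. Geometric, ×-3 each step.
So the missing entry in subsequence A is 33.

33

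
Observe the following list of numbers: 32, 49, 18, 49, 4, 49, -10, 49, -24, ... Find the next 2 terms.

The terms cycle through 2 interleaved subsequences.
Track A: 32, 18, 4, -10, -24 — subtracting 14 each time.
Track B: 49, 49, 49, 49 — constant 49.
Position 10 falls in track B as its term 5, giving 49.
Position 11 → track A, term 6 = -38.

49, -38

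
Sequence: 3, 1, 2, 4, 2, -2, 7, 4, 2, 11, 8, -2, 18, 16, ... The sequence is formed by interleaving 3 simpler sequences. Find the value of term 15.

2

The terms cycle through 3 interleaved subsequences.
Track A: 3, 4, 7, 11, 18 (a Fibonacci-like recurrence a_n = a_{n-1} + a_{n-2}).
Track B: 1, 2, 4, 8, 16 (powers of 2).
Track C: 2, -2, 2, -2 (oscillating between 2 and -2).
The 15th slot belongs to track C; its 5th term is 2.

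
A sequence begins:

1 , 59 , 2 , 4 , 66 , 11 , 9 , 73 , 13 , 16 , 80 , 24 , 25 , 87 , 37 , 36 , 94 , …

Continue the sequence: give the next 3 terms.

61, 49, 101

The terms cycle through 3 interleaved subsequences.
Subsequence A: 1, 4, 9, 16, 25, 36 (consecutive squares n² from n = 1).
Subsequence B: 59, 66, 73, 80, 87, 94 (arithmetic with common difference +7).
Subsequence C: 2, 11, 13, 24, 37 (a Fibonacci-like recurrence a_n = a_{n-1} + a_{n-2}).
Position 18 falls in subsequence C as its term 6, giving 61.
Position 19 → subsequence A, term 7 = 49.
Position 20 → subsequence B, term 7 = 101.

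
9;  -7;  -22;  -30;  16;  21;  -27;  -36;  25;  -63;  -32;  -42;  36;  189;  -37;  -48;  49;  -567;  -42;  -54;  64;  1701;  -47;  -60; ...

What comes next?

81

Split by position mod 4 into 4 tracks.
Stream A: 9, 16, 25, 36, 49, 64 (the squares 3², 4², 5², …).
Stream B: -7, 21, -63, 189, -567, 1701 (geometric with ratio -3).
Stream C: -22, -27, -32, -37, -42, -47 (arithmetic, step −5).
Stream D: -30, -36, -42, -48, -54, -60 (linear: a_n = -24 − 6·n).
Position 25 falls in stream A as its term 7, giving 81.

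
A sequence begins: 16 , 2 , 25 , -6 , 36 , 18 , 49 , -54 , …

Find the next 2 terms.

64, 162

Taking every 2nd term gives 2 separate tracks.
Stream A = 16, 25, 36, 49: consecutive squares n² from n = 4.
Stream B = 2, -6, 18, -54: a geometric progression (common ratio -3).
Position 9 → stream A, term 5 = 64.
Term 10 comes from stream B (its 5th entry): 162.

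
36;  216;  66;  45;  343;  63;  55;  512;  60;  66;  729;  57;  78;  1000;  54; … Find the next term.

Split by position mod 3: positions 1, 4, 7, … form one track, and each other residue class forms its own.
Subsequence A: 36, 45, 55, 66, 78 — triangular numbers starting at T_8.
Subsequence B: 216, 343, 512, 729, 1000 — perfect cubes starting at 6³.
Subsequence C: 66, 63, 60, 57, 54 — linear: a_n = 69 − 3·n.
Position 16 → subsequence A, term 6 = 91.

91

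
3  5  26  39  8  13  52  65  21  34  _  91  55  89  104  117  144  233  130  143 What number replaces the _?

Positions follow the repeating pattern AABB; grouping by letter gives 2 tracks.
Track A: 3, 5, 8, 13, 21, 34, 55, 89, 144, 233. Each term equals the sum of the previous two.
Track B: 26, 39, 52, 65, ?, 91, 104, 117, 130, 143. Adding 13 each time.
So the missing entry in track B is 78.

78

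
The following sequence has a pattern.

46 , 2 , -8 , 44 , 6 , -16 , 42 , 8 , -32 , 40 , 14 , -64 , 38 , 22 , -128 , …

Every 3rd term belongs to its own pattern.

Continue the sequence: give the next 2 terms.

36, 36

Split by position mod 3 into 3 tracks.
Subsequence A = 46, 44, 42, 40, 38: arithmetic with common difference −2.
Subsequence B = 2, 6, 8, 14, 22: a Fibonacci-like recurrence a_n = a_{n-1} + a_{n-2}.
Subsequence C = -8, -16, -32, -64, -128: multiplying by 2 each time.
Term 16 comes from subsequence A (its 6th entry): 36.
Position 17 → subsequence B, term 6 = 36.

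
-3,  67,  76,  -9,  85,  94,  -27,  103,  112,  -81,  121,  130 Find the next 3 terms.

Positions follow the repeating pattern ABB; grouping by letter gives 2 tracks.
Stream A: -3, -9, -27, -81 — multiplying by 3 each time.
Stream B: 67, 76, 85, 94, 103, 112, 121, 130 — adding 9 each time.
The 13th slot belongs to stream A; its 5th term is -243.
Position 14 falls in stream B as its term 9, giving 139.
Position 15 falls in stream B as its term 10, giving 148.

-243, 139, 148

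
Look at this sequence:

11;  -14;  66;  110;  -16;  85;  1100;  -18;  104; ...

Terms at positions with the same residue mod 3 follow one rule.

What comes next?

Split by position mod 3: positions 1, 4, 7, … form one track, and each other residue class forms its own.
Track A: 11, 110, 1100 — multiplying by 10 each time.
Track B: -14, -16, -18 — linear: a_n = -12 − 2·n.
Track C: 66, 85, 104 — linear: a_n = 47 + 19·n.
Term 10 comes from track A (its 4th entry): 11000.

11000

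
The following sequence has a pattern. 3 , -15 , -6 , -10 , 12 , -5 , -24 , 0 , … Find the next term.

Odd-indexed and even-indexed terms follow separate rules.
Stream A: 3, -6, 12, -24. Geometric, ×-2 each step.
Stream B: -15, -10, -5, 0. Adding 5 each time.
The 9th slot belongs to stream A; its 5th term is 48.

48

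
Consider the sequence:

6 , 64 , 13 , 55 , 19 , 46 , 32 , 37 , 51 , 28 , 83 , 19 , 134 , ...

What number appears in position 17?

Split by position mod 2 into 2 tracks.
Subsequence A: 6, 13, 19, 32, 51, 83, 134 (a Fibonacci-like recurrence a_n = a_{n-1} + a_{n-2}).
Subsequence B: 64, 55, 46, 37, 28, 19 (linear: a_n = 73 − 9·n).
Term 17 comes from subsequence A (its 9th entry): 351.

351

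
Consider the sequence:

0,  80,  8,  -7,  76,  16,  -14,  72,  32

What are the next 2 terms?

Split by position mod 3 into 3 tracks.
Track A: 0, -7, -14. Subtracting 7 each time.
Track B: 80, 76, 72. Linear: a_n = 84 − 4·n.
Track C: 8, 16, 32. Powers of 2.
Term 10 comes from track A (its 4th entry): -21.
Position 11 falls in track B as its term 4, giving 68.

-21, 68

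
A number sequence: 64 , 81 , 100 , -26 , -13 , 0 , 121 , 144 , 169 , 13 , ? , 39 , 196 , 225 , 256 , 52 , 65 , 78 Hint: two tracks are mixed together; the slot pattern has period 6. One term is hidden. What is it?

26

Reading positions in blocks of 6 reveals the pattern AAABBB — 2 tracks woven together.
Track A = 64, 81, 100, 121, 144, 169, 196, 225, 256: consecutive squares n² from n = 8.
Track B = -26, -13, 0, 13, ?, 39, 52, 65, 78: arithmetic, step +13.
Track B's pattern makes the blank 26.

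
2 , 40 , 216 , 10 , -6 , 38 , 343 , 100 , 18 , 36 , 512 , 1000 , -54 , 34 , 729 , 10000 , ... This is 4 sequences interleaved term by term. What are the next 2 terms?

Split by position mod 4 into 4 tracks.
Track A = 2, -6, 18, -54: geometric with ratio -3.
Track B = 40, 38, 36, 34: subtracting 2 each time.
Track C = 216, 343, 512, 729: the cubes 6³, 7³, 8³, ….
Track D = 10, 100, 1000, 10000: powers of 10.
Term 17 comes from track A (its 5th entry): 162.
Position 18 falls in track B as its term 5, giving 32.

162, 32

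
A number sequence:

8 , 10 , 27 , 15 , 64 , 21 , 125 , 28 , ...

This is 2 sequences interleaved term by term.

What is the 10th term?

Odd-indexed and even-indexed terms follow separate rules.
Track A is 8, 27, 64, 125, which is consecutive cubes n³ from n = 2.
Track B is 10, 15, 21, 28, which is the triangular numbers T_4, T_5, ….
The 10th slot belongs to track B; its 5th term is 36.

36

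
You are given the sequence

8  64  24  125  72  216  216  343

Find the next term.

Positions 1, 3, 5, … form one subsequence and positions 2, 4, 6, … form another.
Track A: 8, 24, 72, 216 (geometric with ratio 3).
Track B: 64, 125, 216, 343 (the cubes 4³, 5³, 6³, …).
Position 9 → track A, term 5 = 648.

648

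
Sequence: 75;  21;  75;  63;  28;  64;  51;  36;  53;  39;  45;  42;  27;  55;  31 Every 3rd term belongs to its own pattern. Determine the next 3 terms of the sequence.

Split by position mod 3 into 3 tracks.
Subsequence A = 75, 63, 51, 39, 27: arithmetic, step −12.
Subsequence B = 21, 28, 36, 45, 55: triangular numbers n(n+1)/2 for n = 6, 7, ….
Subsequence C = 75, 64, 53, 42, 31: subtracting 11 each time.
Position 16 → subsequence A, term 6 = 15.
The 17th slot belongs to subsequence B; its 6th term is 66.
Term 18 comes from subsequence C (its 6th entry): 20.

15, 66, 20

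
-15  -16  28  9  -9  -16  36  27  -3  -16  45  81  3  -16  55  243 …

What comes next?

Split by position mod 4: positions 1, 5, 9, … form one track, and each other residue class forms its own.
Track A is -15, -9, -3, 3, which is linear: a_n = -21 + 6·n.
Track B is -16, -16, -16, -16, which is always -16.
Track C is 28, 36, 45, 55, which is triangular numbers starting at T_7.
Track D is 9, 27, 81, 243, which is powers of 3.
Term 17 comes from track A (its 5th entry): 9.

9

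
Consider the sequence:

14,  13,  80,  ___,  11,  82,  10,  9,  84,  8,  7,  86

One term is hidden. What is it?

The slot pattern repeats as AAB (period 3), so there are 2 interleaved tracks.
Subsequence A: 14, 13, ?, 11, 10, 9, 8, 7 — subtracting 1 each time.
Subsequence B: 80, 82, 84, 86 — arithmetic, step +2.
Subsequence A's pattern makes the blank 12.

12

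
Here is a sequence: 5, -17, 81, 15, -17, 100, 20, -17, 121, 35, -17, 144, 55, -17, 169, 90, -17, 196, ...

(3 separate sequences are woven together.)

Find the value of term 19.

Taking every 3rd term gives 3 separate tracks.
Subsequence A: 5, 15, 20, 35, 55, 90 (a Fibonacci-like recurrence a_n = a_{n-1} + a_{n-2}).
Subsequence B: -17, -17, -17, -17, -17, -17 (always -17).
Subsequence C: 81, 100, 121, 144, 169, 196 (the squares 9², 10², 11², …).
Term 19 comes from subsequence A (its 7th entry): 145.

145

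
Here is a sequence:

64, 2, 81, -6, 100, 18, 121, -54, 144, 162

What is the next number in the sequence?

Taking every 2nd term gives 2 separate tracks.
Track A: 64, 81, 100, 121, 144 — consecutive squares n² from n = 8.
Track B: 2, -6, 18, -54, 162 — a geometric progression (common ratio -3).
Term 11 comes from track A (its 6th entry): 169.

169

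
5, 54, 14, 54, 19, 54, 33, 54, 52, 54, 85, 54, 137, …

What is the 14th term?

54

Odd-indexed and even-indexed terms follow separate rules.
Subsequence A is 5, 14, 19, 33, 52, 85, 137, which is a Fibonacci-like recurrence a_n = a_{n-1} + a_{n-2}.
Subsequence B is 54, 54, 54, 54, 54, 54, which is the constant sequence 54.
Position 14 → subsequence B, term 7 = 54.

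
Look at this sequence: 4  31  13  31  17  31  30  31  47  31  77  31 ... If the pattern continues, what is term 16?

The terms cycle through 2 interleaved subsequences.
Stream A: 4, 13, 17, 30, 47, 77 (each term equals the sum of the previous two).
Stream B: 31, 31, 31, 31, 31, 31 (always 31).
Position 16 falls in stream B as its term 8, giving 31.

31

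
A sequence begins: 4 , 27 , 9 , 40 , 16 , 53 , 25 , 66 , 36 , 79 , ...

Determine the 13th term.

64

Positions 1, 3, 5, … form one subsequence and positions 2, 4, 6, … form another.
Stream A: 4, 9, 16, 25, 36 (the squares 2², 3², 4², …).
Stream B: 27, 40, 53, 66, 79 (adding 13 each time).
The 13th slot belongs to stream A; its 7th term is 64.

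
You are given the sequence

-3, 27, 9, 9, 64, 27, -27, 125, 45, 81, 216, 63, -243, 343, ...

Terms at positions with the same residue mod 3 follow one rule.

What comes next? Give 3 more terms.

Split by position mod 3: positions 1, 4, 7, … form one track, and each other residue class forms its own.
Track A: -3, 9, -27, 81, -243 — multiplying by -3 each time.
Track B: 27, 64, 125, 216, 343 — the cubes 3³, 4³, 5³, ….
Track C: 9, 27, 45, 63 — adding 18 each time.
The 15th slot belongs to track C; its 5th term is 81.
Position 16 falls in track A as its term 6, giving 729.
Position 17 → track B, term 6 = 512.

81, 729, 512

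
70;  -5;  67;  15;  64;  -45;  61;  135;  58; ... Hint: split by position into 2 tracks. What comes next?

Positions 1, 3, 5, … form one subsequence and positions 2, 4, 6, … form another.
Subsequence A: 70, 67, 64, 61, 58. Arithmetic, step −3.
Subsequence B: -5, 15, -45, 135. A geometric progression (common ratio -3).
Position 10 falls in subsequence B as its term 5, giving -405.

-405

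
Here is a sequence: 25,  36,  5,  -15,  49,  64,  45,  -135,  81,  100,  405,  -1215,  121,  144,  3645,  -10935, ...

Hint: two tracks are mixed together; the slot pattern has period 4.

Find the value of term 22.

Reading positions in blocks of 4 reveals the pattern AABB — 2 tracks woven together.
Track A = 25, 36, 49, 64, 81, 100, 121, 144: perfect squares starting at 5².
Track B = 5, -15, 45, -135, 405, -1215, 3645, -10935: a geometric progression (common ratio -3).
The 22nd slot belongs to track A; its 12th term is 256.

256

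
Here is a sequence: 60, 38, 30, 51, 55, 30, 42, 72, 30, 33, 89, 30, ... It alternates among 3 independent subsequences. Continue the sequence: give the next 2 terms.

24, 106

Taking every 3rd term gives 3 separate tracks.
Stream A: 60, 51, 42, 33 — arithmetic, step −9.
Stream B: 38, 55, 72, 89 — linear: a_n = 21 + 17·n.
Stream C: 30, 30, 30, 30 — the constant sequence 30.
The 13th slot belongs to stream A; its 5th term is 24.
Position 14 → stream B, term 5 = 106.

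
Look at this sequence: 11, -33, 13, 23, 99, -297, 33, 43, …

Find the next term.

Positions follow the repeating pattern AABB; grouping by letter gives 2 tracks.
Stream A: 11, -33, 99, -297 (multiplying by -3 each time).
Stream B: 13, 23, 33, 43 (adding 10 each time).
Position 9 falls in stream A as its term 5, giving 891.

891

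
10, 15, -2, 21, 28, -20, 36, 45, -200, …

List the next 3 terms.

55, 66, -2000

Positions follow the repeating pattern AAB; grouping by letter gives 2 tracks.
Track A = 10, 15, 21, 28, 36, 45: triangular numbers starting at T_4.
Track B = -2, -20, -200: geometric with ratio 10.
Position 10 falls in track A as its term 7, giving 55.
Position 11 → track A, term 8 = 66.
Term 12 comes from track B (its 4th entry): -2000.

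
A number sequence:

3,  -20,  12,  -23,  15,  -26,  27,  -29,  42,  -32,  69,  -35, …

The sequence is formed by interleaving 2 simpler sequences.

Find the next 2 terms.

111, -38

Odd-indexed and even-indexed terms follow separate rules.
Subsequence A: 3, 12, 15, 27, 42, 69 (each term equals the sum of the previous two).
Subsequence B: -20, -23, -26, -29, -32, -35 (arithmetic with common difference −3).
Position 13 falls in subsequence A as its term 7, giving 111.
Position 14 → subsequence B, term 7 = -38.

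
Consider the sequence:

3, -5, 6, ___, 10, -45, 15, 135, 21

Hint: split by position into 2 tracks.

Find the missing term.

15

The terms cycle through 2 interleaved subsequences.
Stream A is 3, 6, 10, 15, 21, which is the triangular numbers T_2, T_3, ….
Stream B is -5, ?, -45, 135, which is geometric, ×-3 each step.
The gap is stream B's term 2; the rule gives 15.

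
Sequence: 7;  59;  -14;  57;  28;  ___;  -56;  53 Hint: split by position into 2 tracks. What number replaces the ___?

55

Positions 1, 3, 5, … form one subsequence and positions 2, 4, 6, … form another.
Track A: 7, -14, 28, -56. A geometric progression (common ratio -2).
Track B: 59, 57, ?, 53. Subtracting 2 each time.
Track B's pattern makes the blank 55.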